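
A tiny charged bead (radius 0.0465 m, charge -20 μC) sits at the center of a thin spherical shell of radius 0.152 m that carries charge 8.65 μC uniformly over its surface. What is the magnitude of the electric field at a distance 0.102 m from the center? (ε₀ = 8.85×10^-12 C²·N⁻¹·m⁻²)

E ≈ 1.73e7 N/C

Use a concentric Gaussian sphere at r = 0.102 m (between the bodies, 0.0465 m < r < 0.152 m).
Only the inner charge is enclosed; the outer shell contributes nothing inside itself. Q_enc = -20 μC = -2.00×10^-5 C.
By Gauss's law, ∮E·dA = E·4πr² = Q_enc/ε₀.
E = |Q_enc|/(4πε₀r²) = (2.00×10^-5)/(4π·8.85×10^-12·(0.102)²) = 1.73×10^7 N/C.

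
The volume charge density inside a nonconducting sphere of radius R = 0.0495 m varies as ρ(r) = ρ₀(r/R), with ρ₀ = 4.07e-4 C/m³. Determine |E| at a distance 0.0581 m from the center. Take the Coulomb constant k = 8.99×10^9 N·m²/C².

4.13×10^5 N/C

Symmetry ⇒ E = E(r) r̂. Gaussian sphere of radius r = 0.0581 m (r > R, all charge enclosed).
Q_enc = 4π ∫₀^R ρ₀(r'/R)^1 r'² dr' = 4πρ₀R³/4 = 1.551e-7 C.
By Gauss's law, ∮E·dA = E·4πr² = Q_enc/ε₀.
E = k|Q_enc|/r² = (8.99×10^9)(1.551e-7)/(0.0581)² = 4.13×10^5 N/C.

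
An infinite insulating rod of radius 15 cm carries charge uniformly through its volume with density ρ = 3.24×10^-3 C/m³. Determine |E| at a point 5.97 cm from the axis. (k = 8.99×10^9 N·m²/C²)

Choose a coaxial cylinder of radius r = 5.97 cm (arbitrary length L) as the Gaussian surface (r < R).
Charge inside radius r per length L is ρ·πr²·L, so λ_enc = ρπr² = 3.628e-5 C/m.
Gauss's law: E·2πrL = λ_enc L/ε₀.
E = 2k|λ_enc|/r = 2(8.99×10^9)(3.628×10^-5)/(0.0597) = 1.09×10^7 N/C.

|E| = 1.09e7 N/C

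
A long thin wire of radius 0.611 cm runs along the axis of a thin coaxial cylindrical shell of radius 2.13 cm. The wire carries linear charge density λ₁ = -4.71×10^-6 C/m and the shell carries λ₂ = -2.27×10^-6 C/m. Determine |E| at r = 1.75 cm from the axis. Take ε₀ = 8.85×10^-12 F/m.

|E| ≈ 4.84×10^6 N/C

Take a coaxial cylindrical Gaussian surface of radius r = 1.75 cm and length L (between the conductors, 0.611 cm < r < 2.13 cm).
Only the inner wire is enclosed; the outer shell contributes nothing inside itself. λ_enc = λ₁ = -4.71×10^-6 C/m.
By Gauss's law (flux through the curved wall only), E·2πrL = λ_enc L/ε₀.
E = |λ_enc|/(2πε₀r) = (4.71e-6)/(2π·8.85×10^-12·0.0175) = 4.84×10^6 N/C.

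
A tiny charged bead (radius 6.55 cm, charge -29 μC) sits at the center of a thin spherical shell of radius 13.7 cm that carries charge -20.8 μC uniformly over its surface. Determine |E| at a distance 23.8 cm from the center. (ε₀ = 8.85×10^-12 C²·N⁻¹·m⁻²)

Symmetry ⇒ E = E(r) r̂. Gaussian sphere of radius r = 23.8 cm (r > 13.7 cm, enclosing both).
Q_enc = (-29 μC) + (-20.8 μC) = -4.98e-5 C.
Since E is radial and uniform over the Gaussian sphere, Φ = E·4πr² = Q_enc/ε₀.
E = |Q_enc|/(4πε₀r²) = (4.98e-5)/(4π·8.85×10^-12·(0.238)²) = 7.91×10^6 N/C.

|E| ≈ 7.91×10^6 N/C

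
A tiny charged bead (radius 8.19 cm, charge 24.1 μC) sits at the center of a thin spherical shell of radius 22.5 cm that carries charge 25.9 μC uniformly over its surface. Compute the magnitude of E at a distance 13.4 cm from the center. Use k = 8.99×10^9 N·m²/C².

1.21e7 N/C

By spherical symmetry E is radial; choose a Gaussian sphere of radius r = 13.4 cm (between the bodies, 8.19 cm < r < 22.5 cm).
Only the inner charge is enclosed; the outer shell contributes nothing inside itself. Q_enc = 24.1 μC = 2.41×10^-5 C.
Since E is radial and uniform over the Gaussian sphere, Φ = E·4πr² = Q_enc/ε₀.
E = k|Q_enc|/r² = (8.99×10^9)(2.41e-5)/(0.134)² = 1.21e7 N/C.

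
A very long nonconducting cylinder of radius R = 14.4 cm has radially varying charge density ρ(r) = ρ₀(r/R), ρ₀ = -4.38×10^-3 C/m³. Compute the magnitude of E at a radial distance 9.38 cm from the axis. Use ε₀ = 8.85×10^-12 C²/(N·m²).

Coaxial Gaussian cylinder, radius r = 9.38 cm, length L (r < R).
Integrating ρ over the cross-section to radius r: λ_enc = (2πρ₀/R) ∫₀^r r'^2 dr' = 2πρ₀ r^3/(3·R) = -5.257×10^-5 C/m.
By Gauss's law (flux through the curved wall only), E·2πrL = λ_enc L/ε₀.
E = |λ_enc|/(2πε₀r) = (5.257e-5)/(2π·8.85×10^-12·0.0938) = 1.01e7 N/C.

E = 1.01×10^7 N/C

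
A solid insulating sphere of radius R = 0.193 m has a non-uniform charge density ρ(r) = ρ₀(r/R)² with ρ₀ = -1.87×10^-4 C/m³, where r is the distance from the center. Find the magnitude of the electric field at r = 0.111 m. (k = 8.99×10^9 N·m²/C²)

|E| = 1.55×10^5 V/m

Use a concentric Gaussian sphere at r = 0.111 m (r < R).
Q_enc = ∫₀^r ρ(r')·4πr'² dr' = (4πρ₀/R²) ∫₀^r r'^4 dr' = 4πρ₀ r^5/(5·R²) = -2.126×10^-7 C.
Applying ∮E·dA = Q_enc/ε₀ with Φ = E(4πr²):
E = k|Q_enc|/r² = (8.99×10^9)(2.126e-7)/(0.111)² = 1.55e5 N/C.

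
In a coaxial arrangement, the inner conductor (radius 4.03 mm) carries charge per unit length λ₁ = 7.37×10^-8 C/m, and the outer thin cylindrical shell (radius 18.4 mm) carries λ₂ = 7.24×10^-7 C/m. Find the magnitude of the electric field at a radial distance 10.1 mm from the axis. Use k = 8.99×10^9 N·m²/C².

Coaxial Gaussian cylinder, radius r = 10.1 mm, length L (between the conductors, 4.03 mm < r < 18.4 mm).
The shell at 18.4 mm lies outside the Gaussian surface, so λ_enc = λ₁ = 7.37×10^-8 C/m.
Since E is radial and uniform over the curved surface, Φ = E·2πrL = Q_enc/ε₀ = λ_enc L/ε₀.
E = 2k|λ_enc|/r = 2(8.99×10^9)(7.37e-8)/(0.0101) = 1.31×10^5 N/C.

E ≈ 1.31×10^5 N/C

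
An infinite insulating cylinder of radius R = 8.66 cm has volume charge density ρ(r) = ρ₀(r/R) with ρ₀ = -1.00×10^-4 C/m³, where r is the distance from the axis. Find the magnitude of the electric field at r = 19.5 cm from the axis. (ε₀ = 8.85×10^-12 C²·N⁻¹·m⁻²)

|E| ≈ 1.45×10^5 N/C

By cylindrical symmetry E is radial; use a coaxial Gaussian cylinder of radius 19.5 cm and length L (r > R, full charge per length enclosed).
λ_enc = 2π ∫₀^R ρ₀(r'/R)^1 r' dr' = 2πρ₀R²/3 = -1.571e-6 C/m.
By Gauss's law (flux through the curved wall only), E·2πrL = λ_enc L/ε₀.
E = |λ_enc|/(2πε₀r) = (1.571×10^-6)/(2π·8.85×10^-12·0.195) = 1.45e5 N/C.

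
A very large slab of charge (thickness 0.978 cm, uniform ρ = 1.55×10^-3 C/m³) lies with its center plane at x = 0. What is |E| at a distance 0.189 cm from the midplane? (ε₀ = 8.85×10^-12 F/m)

|E| ≈ 3.31×10^5 V/m

By symmetry E is perpendicular to the slab. A Gaussian pillbox from −0.189 cm to +0.189 cm (face area A) lies entirely within the slab.
Q_enc = ρ·(2x)·A and flux = 2EA, so 2EA = 2ρxA/ε₀ ⇒ E = |ρ|x/ε₀.
E = (1.55×10^-3)(0.00189)/(8.85×10^-12) = 3.31×10^5 N/C.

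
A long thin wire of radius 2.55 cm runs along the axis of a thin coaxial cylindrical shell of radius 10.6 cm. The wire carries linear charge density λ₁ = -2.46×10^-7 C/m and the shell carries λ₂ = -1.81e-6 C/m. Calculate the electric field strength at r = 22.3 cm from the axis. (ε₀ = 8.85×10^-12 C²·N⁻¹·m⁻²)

Choose a coaxial cylinder of radius r = 22.3 cm (arbitrary length L) as the Gaussian surface (r > 10.6 cm, enclosing both).
λ_enc = λ₁ + λ₂ = (-2.46×10^-7) + (-1.81×10^-6) = -2.056e-6 C/m.
Gauss's law: E·2πrL = λ_enc L/ε₀.
E = |λ_enc|/(2πε₀r) = (2.056×10^-6)/(2π·8.85×10^-12·0.223) = 1.66×10^5 N/C.

E = 1.66×10^5 N/C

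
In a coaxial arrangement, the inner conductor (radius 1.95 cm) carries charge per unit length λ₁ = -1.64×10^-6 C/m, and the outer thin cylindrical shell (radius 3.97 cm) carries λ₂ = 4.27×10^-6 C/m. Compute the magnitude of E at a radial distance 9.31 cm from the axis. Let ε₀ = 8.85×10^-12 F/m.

E ≈ 5.08e5 V/m

By cylindrical symmetry E is radial; use a coaxial Gaussian cylinder of radius 9.31 cm and length L (r > 3.97 cm, enclosing both).
λ_enc = λ₁ + λ₂ = (-1.64e-6) + (4.27×10^-6) = 2.63×10^-6 C/m.
Since E is radial and uniform over the curved surface, Φ = E·2πrL = Q_enc/ε₀ = λ_enc L/ε₀.
E = |λ_enc|/(2πε₀r) = (2.63×10^-6)/(2π·8.85×10^-12·0.0931) = 5.08×10^5 N/C.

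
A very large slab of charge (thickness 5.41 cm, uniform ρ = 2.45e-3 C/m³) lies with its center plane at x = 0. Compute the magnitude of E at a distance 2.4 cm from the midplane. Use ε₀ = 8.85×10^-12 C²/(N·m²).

By symmetry E is perpendicular to the slab. A Gaussian pillbox from −2.4 cm to +2.4 cm (face area A) lies entirely within the slab.
Q_enc = ρ·(2x)·A and flux = 2EA, so 2EA = 2ρxA/ε₀ ⇒ E = |ρ|x/ε₀.
E = (2.45×10^-3)(0.024)/(8.85×10^-12) = 6.64×10^6 N/C.

6.64×10^6 N/C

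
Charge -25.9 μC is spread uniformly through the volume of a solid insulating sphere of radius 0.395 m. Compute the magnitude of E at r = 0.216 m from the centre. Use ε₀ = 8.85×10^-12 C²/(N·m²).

Use a concentric Gaussian sphere at r = 0.216 m (r < R).
Only the charge within r is enclosed: Q_enc = Q·(r/R)³ = (-25.9 μC)·(0.216 m/0.395 m)³ = -4.235×10^-6 C.
By Gauss's law, ∮E·dA = E·4πr² = Q_enc/ε₀.
E = |Q_enc|/(4πε₀r²) = (4.235×10^-6)/(4π·8.85×10^-12·(0.216)²) = 8.16×10^5 N/C.

|E| = 8.16×10^5 V/m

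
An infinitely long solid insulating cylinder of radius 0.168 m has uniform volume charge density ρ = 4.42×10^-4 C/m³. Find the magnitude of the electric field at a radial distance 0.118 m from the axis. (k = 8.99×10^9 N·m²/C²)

Coaxial Gaussian cylinder, radius r = 0.118 m, length L (r < R).
Charge inside radius r per length L is ρ·πr²·L, so λ_enc = ρπr² = 1.933×10^-5 C/m.
By Gauss's law (flux through the curved wall only), E·2πrL = λ_enc L/ε₀.
E = 2k|λ_enc|/r = 2(8.99×10^9)(1.933×10^-5)/(0.118) = 2.95×10^6 N/C.

|E| ≈ 2.95×10^6 V/m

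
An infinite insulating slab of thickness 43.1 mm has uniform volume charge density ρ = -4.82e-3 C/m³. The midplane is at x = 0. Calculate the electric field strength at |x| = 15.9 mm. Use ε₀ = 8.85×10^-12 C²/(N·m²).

By symmetry E is perpendicular to the slab. A Gaussian pillbox from −15.9 mm to +15.9 mm (face area A) lies entirely within the slab.
Q_enc = ρ·(2x)·A and flux = 2EA, so 2EA = 2ρxA/ε₀ ⇒ E = |ρ|x/ε₀.
E = (4.82e-3)(0.0159)/(8.85×10^-12) = 8.66e6 N/C.

|E| = 8.66×10^6 N/C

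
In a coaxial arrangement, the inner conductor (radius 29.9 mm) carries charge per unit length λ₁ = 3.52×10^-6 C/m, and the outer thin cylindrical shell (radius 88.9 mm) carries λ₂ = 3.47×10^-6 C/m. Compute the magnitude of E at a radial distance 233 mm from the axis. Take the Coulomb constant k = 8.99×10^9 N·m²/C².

Coaxial Gaussian cylinder, radius r = 233 mm, length L (r > 88.9 mm, enclosing both).
λ_enc = λ₁ + λ₂ = (3.52×10^-6) + (3.47×10^-6) = 6.99×10^-6 C/m.
Since E is radial and uniform over the curved surface, Φ = E·2πrL = Q_enc/ε₀ = λ_enc L/ε₀.
E = 2k|λ_enc|/r = 2(8.99×10^9)(6.99×10^-6)/(0.233) = 5.39×10^5 N/C.

5.39×10^5 N/C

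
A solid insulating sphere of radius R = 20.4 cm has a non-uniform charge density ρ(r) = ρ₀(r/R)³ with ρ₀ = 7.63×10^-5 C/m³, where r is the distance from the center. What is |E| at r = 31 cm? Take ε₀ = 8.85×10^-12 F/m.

Symmetry ⇒ E = E(r) r̂. Gaussian sphere of radius r = 31 cm (r > R, all charge enclosed).
Q_enc = 4π ∫₀^R ρ₀(r'/R)^3 r'² dr' = 4πρ₀R³/6 = 1.357×10^-6 C.
Since E is radial and uniform over the Gaussian sphere, Φ = E·4πr² = Q_enc/ε₀.
E = |Q_enc|/(4πε₀r²) = (1.357×10^-6)/(4π·8.85×10^-12·(0.31)²) = 1.27e5 N/C.

E ≈ 1.27×10^5 N/C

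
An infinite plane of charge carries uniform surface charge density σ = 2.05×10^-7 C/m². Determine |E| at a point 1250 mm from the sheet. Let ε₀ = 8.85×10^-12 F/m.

1.16×10^4 V/m

By planar symmetry E is perpendicular to the sheet and uniform; use a Gaussian pillbox with flat faces of area A on each side of the sheet.
Only the two end caps contribute flux: Φ = 2EA. With Q_enc = σA, Gauss's law gives E = |σ|/(2ε₀).
E = |σ|/(2ε₀) = (2.05×10^-7)/(2·8.85×10^-12) = 1.16e4 N/C.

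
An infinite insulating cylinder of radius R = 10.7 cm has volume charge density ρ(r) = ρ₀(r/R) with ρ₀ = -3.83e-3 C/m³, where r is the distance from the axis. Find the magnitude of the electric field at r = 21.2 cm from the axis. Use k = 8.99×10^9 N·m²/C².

|E| ≈ 7.79e6 N/C

By cylindrical symmetry E is radial; use a coaxial Gaussian cylinder of radius 21.2 cm and length L (r > R, full charge per length enclosed).
λ_enc = 2π ∫₀^R ρ₀(r'/R)^1 r' dr' = 2πρ₀R²/3 = -9.184e-5 C/m.
Since E is radial and uniform over the curved surface, Φ = E·2πrL = Q_enc/ε₀ = λ_enc L/ε₀.
E = 2k|λ_enc|/r = 2(8.99×10^9)(9.184×10^-5)/(0.212) = 7.79e6 N/C.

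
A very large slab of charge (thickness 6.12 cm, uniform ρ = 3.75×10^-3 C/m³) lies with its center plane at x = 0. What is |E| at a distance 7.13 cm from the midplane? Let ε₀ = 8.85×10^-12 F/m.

E = 1.30e7 N/C

The point |x| = 7.13 cm lies outside the slab (half-thickness 0.0306 m). A symmetric pillbox spanning the full slab encloses Q_enc = ρ·d·A.
Flux = 2EA ⇒ E = |ρ|d/(2ε₀), independent of distance outside.
E = (3.75×10^-3)(0.0612)/(2·8.85×10^-12) = 1.30×10^7 N/C.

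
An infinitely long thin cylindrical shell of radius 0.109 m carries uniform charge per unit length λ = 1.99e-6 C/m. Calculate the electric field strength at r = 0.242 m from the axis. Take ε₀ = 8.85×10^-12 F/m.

E ≈ 1.48e5 V/m

Take a coaxial cylindrical Gaussian surface of radius r = 0.242 m and length L (r > 0.109 m).
The full line charge is enclosed: λ_enc = 1.99×10^-6 C/m.
By Gauss's law (flux through the curved wall only), E·2πrL = λ_enc L/ε₀.
E = |λ_enc|/(2πε₀r) = (1.99×10^-6)/(2π·8.85×10^-12·0.242) = 1.48×10^5 N/C.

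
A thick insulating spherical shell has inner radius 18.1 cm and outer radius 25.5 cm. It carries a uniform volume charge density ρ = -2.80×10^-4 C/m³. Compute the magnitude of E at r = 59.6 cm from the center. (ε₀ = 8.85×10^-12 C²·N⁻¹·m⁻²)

|E| = 3.16e5 V/m

By spherical symmetry E is radial; choose a Gaussian sphere of radius r = 59.6 cm (r > 25.5 cm, enclosing the whole shell).
Q_enc = ρ·(4π/3)(b³ − a³) = (-2.80×10^-4)·(4π/3)·((0.255)³ − (0.181)³) = -1.249×10^-5 C.
By Gauss's law, ∮E·dA = E·4πr² = Q_enc/ε₀.
E = |Q_enc|/(4πε₀r²) = (1.249e-5)/(4π·8.85×10^-12·(0.596)²) = 3.16×10^5 N/C.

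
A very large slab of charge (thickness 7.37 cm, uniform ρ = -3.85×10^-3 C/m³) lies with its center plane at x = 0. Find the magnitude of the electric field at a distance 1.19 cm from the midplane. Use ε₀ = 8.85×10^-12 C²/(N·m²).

5.18×10^6 N/C

By symmetry E is perpendicular to the slab. A Gaussian pillbox from −1.19 cm to +1.19 cm (face area A) lies entirely within the slab.
Q_enc = ρ·(2x)·A and flux = 2EA, so 2EA = 2ρxA/ε₀ ⇒ E = |ρ|x/ε₀.
E = (3.85×10^-3)(0.0119)/(8.85×10^-12) = 5.18×10^6 N/C.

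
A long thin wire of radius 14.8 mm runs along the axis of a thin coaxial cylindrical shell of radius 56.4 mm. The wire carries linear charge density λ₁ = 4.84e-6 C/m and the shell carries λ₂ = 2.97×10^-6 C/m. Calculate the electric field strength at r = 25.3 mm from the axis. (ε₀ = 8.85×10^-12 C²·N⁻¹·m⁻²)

|E| = 3.44×10^6 V/m

Coaxial Gaussian cylinder, radius r = 25.3 mm, length L (between the conductors, 14.8 mm < r < 56.4 mm).
Only the inner wire is enclosed; the outer shell contributes nothing inside itself. λ_enc = λ₁ = 4.84e-6 C/m.
Applying ∮E·dA = Q_enc/ε₀ with the end caps contributing no flux:
E = |λ_enc|/(2πε₀r) = (4.84×10^-6)/(2π·8.85×10^-12·0.0253) = 3.44×10^6 N/C.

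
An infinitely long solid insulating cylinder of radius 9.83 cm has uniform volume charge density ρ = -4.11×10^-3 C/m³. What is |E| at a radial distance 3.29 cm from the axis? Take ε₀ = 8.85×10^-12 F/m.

|E| ≈ 7.64e6 V/m

Coaxial Gaussian cylinder, radius r = 3.29 cm, length L (r < R).
Charge inside radius r per length L is ρ·πr²·L, so λ_enc = ρπr² = -1.398×10^-5 C/m.
Applying ∮E·dA = Q_enc/ε₀ with the end caps contributing no flux:
E = |λ_enc|/(2πε₀r) = (1.398e-5)/(2π·8.85×10^-12·0.0329) = 7.64×10^6 N/C.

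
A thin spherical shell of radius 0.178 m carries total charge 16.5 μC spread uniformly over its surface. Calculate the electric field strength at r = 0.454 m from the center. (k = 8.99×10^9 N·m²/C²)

Symmetry ⇒ E = E(r) r̂. Gaussian sphere of radius r = 0.454 m (r > 0.178 m).
The entire shell is enclosed: Q_enc = 1.65e-5 C.
Since E is radial and uniform over the Gaussian sphere, Φ = E·4πr² = Q_enc/ε₀.
E = k|Q_enc|/r² = (8.99×10^9)(1.65×10^-5)/(0.454)² = 7.20×10^5 N/C.

E ≈ 7.20×10^5 N/C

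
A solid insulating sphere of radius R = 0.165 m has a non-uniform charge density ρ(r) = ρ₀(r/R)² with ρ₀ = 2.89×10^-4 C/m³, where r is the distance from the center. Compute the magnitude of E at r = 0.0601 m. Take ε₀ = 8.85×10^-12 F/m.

By spherical symmetry E is radial; choose a Gaussian sphere of radius r = 0.0601 m (r < R).
Integrate the density: Q_enc = 4π ∫₀^r ρ₀(r'/R)^2 r'² dr' = 4πρ₀ r^5/(5·R²) = 2.092×10^-8 C.
By Gauss's law, ∮E·dA = E·4πr² = Q_enc/ε₀.
E = |Q_enc|/(4πε₀r²) = (2.092e-8)/(4π·8.85×10^-12·(0.0601)²) = 5.21×10^4 N/C.

5.21×10^4 V/m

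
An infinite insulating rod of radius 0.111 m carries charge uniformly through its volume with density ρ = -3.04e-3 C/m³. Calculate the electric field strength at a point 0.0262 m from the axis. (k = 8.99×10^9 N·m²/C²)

|E| ≈ 4.50×10^6 N/C

Coaxial Gaussian cylinder, radius r = 0.0262 m, length L (r < R).
Enclosed charge per unit length: λ_enc = ρ·πr² = (-3.04×10^-3)π(0.0262)² = -6.556e-6 C/m.
By Gauss's law (flux through the curved wall only), E·2πrL = λ_enc L/ε₀.
E = 2k|λ_enc|/r = 2(8.99×10^9)(6.556e-6)/(0.0262) = 4.50×10^6 N/C.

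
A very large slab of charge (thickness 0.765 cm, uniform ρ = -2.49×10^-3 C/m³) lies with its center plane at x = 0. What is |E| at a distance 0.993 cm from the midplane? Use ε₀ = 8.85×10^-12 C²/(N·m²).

The point |x| = 0.993 cm lies outside the slab (half-thickness 0.003825 m). A symmetric pillbox spanning the full slab encloses Q_enc = ρ·d·A.
Flux = 2EA ⇒ E = |ρ|d/(2ε₀), independent of distance outside.
E = (2.49e-3)(0.00765)/(2·8.85×10^-12) = 1.08e6 N/C.

E ≈ 1.08×10^6 N/C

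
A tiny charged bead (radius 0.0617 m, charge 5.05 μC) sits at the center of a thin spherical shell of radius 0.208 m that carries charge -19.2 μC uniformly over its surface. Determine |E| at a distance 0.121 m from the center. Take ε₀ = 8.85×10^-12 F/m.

3.10×10^6 N/C

By spherical symmetry E is radial; choose a Gaussian sphere of radius r = 0.121 m (between the bodies, 0.0617 m < r < 0.208 m).
Only the inner charge is enclosed; the outer shell contributes nothing inside itself. Q_enc = 5.05 μC = 5.05×10^-6 C.
By Gauss's law, ∮E·dA = E·4πr² = Q_enc/ε₀.
E = |Q_enc|/(4πε₀r²) = (5.05e-6)/(4π·8.85×10^-12·(0.121)²) = 3.10×10^6 N/C.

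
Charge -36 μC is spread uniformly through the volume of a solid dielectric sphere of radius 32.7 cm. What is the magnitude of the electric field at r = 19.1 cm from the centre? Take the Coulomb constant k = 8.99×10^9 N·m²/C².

E = 1.77×10^6 N/C

Take a concentric spherical Gaussian surface of radius r = 19.1 cm (r < R).
Only the charge within r is enclosed: Q_enc = Q·(r/R)³ = (-36 μC)·(19.1 cm/32.7 cm)³ = -7.174×10^-6 C.
Applying ∮E·dA = Q_enc/ε₀ with Φ = E(4πr²):
E = k|Q_enc|/r² = (8.99×10^9)(7.174×10^-6)/(0.191)² = 1.77×10^6 N/C.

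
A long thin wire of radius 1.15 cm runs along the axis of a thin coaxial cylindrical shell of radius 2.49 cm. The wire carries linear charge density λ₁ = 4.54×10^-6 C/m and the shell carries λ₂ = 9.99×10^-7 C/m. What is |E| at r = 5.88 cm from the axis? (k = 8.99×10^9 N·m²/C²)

By cylindrical symmetry E is radial; use a coaxial Gaussian cylinder of radius 5.88 cm and length L (r > 2.49 cm, enclosing both).
λ_enc = λ₁ + λ₂ = (4.54e-6) + (9.99×10^-7) = 5.539×10^-6 C/m.
Gauss's law: E·2πrL = λ_enc L/ε₀.
E = 2k|λ_enc|/r = 2(8.99×10^9)(5.539e-6)/(0.0588) = 1.69e6 N/C.

1.69e6 N/C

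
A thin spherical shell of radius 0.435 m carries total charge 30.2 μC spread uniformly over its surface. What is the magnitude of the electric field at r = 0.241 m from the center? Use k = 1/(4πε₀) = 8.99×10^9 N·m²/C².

Symmetry ⇒ E = E(r) r̂. Gaussian sphere of radius r = 0.241 m (inside the shell, r < 0.435 m).
No charge lies within this surface, so Q_enc = 0 and Gauss's law gives E·4πr² = 0 ⇒ E = 0.

E = 0 (no enclosed charge)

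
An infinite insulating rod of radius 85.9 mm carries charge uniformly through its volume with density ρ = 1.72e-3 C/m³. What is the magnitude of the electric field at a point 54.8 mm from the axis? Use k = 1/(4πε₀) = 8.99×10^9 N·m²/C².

|E| ≈ 5.32e6 N/C

Choose a coaxial cylinder of radius r = 54.8 mm (arbitrary length L) as the Gaussian surface (r < R).
Enclosed charge per unit length: λ_enc = ρ·πr² = (1.72e-3)π(0.0548)² = 1.623e-5 C/m.
By Gauss's law (flux through the curved wall only), E·2πrL = λ_enc L/ε₀.
E = 2k|λ_enc|/r = 2(8.99×10^9)(1.623×10^-5)/(0.0548) = 5.32×10^6 N/C.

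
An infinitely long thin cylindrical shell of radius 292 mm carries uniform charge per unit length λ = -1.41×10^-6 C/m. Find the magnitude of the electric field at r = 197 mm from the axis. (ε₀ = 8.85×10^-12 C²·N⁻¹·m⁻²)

Coaxial Gaussian cylinder, radius r = 197 mm, length L (r < 292 mm, inside the shell).
No charge is enclosed, so Gauss's law gives E·2πrL = 0 ⇒ E = 0.

E = 0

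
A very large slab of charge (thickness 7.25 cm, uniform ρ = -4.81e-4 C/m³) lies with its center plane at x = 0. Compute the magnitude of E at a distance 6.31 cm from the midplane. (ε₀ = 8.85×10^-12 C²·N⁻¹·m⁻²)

E = 1.97e6 N/C

The point |x| = 6.31 cm lies outside the slab (half-thickness 0.03625 m). A symmetric pillbox spanning the full slab encloses Q_enc = ρ·d·A.
Flux = 2EA ⇒ E = |ρ|d/(2ε₀), independent of distance outside.
E = (4.81e-4)(0.0725)/(2·8.85×10^-12) = 1.97×10^6 N/C.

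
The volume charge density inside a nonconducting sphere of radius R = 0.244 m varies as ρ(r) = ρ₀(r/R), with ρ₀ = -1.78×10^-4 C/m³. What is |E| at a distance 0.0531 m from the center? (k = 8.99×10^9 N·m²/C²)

5.81e4 N/C

By spherical symmetry E is radial; choose a Gaussian sphere of radius r = 0.0531 m (r < R).
Q_enc = ∫₀^r ρ(r')·4πr'² dr' = (4πρ₀/R) ∫₀^r r'^3 dr' = 4πρ₀ r^4/(4·R) = -1.822×10^-8 C.
Gauss's law: E·4πr² = Q_enc/ε₀.
E = k|Q_enc|/r² = (8.99×10^9)(1.822×10^-8)/(0.0531)² = 5.81×10^4 N/C.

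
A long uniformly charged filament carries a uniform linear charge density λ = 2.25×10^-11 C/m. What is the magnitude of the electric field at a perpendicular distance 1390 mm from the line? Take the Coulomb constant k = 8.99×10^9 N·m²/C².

0.291 N/C

By cylindrical symmetry E is radial; use a coaxial Gaussian cylinder of radius 1390 mm and length L.
Q_enc = λL, so λ_enc = 2.25×10^-11 C/m.
Since E is radial and uniform over the curved surface, Φ = E·2πrL = Q_enc/ε₀ = λ_enc L/ε₀.
E = 2k|λ_enc|/r = 2(8.99×10^9)(2.25e-11)/(1.39) = 0.291 N/C.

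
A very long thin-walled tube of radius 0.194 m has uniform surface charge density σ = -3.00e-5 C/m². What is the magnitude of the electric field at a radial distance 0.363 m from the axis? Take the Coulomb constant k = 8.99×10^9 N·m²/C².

|E| = 1.81e6 N/C

Coaxial Gaussian cylinder, radius r = 0.363 m, length L (r > 0.194 m).
The whole shell is enclosed: λ_enc = σ·2πR = (-3.00e-5)·2π·(0.194) = -3.657e-5 C/m.
By Gauss's law (flux through the curved wall only), E·2πrL = λ_enc L/ε₀.
E = 2k|λ_enc|/r = 2(8.99×10^9)(3.657×10^-5)/(0.363) = 1.81×10^6 N/C.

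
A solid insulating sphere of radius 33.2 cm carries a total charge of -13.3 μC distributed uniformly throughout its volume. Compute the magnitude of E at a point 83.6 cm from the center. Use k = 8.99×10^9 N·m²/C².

1.71×10^5 N/C

Symmetry ⇒ E = E(r) r̂. Gaussian sphere of radius r = 83.6 cm (r > R, so the entire charge is enclosed).
Q_enc = -13.3 μC = -1.33×10^-5 C.
By Gauss's law, ∮E·dA = E·4πr² = Q_enc/ε₀.
E = k|Q_enc|/r² = (8.99×10^9)(1.33×10^-5)/(0.836)² = 1.71×10^5 N/C.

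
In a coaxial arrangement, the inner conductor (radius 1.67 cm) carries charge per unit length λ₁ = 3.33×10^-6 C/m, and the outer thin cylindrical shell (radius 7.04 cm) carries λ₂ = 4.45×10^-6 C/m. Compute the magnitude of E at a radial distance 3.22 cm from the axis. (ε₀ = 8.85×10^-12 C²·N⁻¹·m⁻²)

Choose a coaxial cylinder of radius r = 3.22 cm (arbitrary length L) as the Gaussian surface (between the conductors, 1.67 cm < r < 7.04 cm).
Only the inner wire is enclosed; the outer shell contributes nothing inside itself. λ_enc = λ₁ = 3.33×10^-6 C/m.
Applying ∮E·dA = Q_enc/ε₀ with the end caps contributing no flux:
E = |λ_enc|/(2πε₀r) = (3.33e-6)/(2π·8.85×10^-12·0.0322) = 1.86×10^6 N/C.

E = 1.86e6 N/C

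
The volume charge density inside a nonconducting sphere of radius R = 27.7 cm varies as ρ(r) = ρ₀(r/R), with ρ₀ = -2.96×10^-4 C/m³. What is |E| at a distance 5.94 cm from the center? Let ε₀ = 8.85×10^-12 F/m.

Use a concentric Gaussian sphere at r = 5.94 cm (r < R).
Q_enc = ∫₀^r ρ(r')·4πr'² dr' = (4πρ₀/R) ∫₀^r r'^3 dr' = 4πρ₀ r^4/(4·R) = -4.179×10^-8 C.
Gauss's law: E·4πr² = Q_enc/ε₀.
E = |Q_enc|/(4πε₀r²) = (4.179e-8)/(4π·8.85×10^-12·(0.0594)²) = 1.07×10^5 N/C.

E ≈ 1.07×10^5 N/C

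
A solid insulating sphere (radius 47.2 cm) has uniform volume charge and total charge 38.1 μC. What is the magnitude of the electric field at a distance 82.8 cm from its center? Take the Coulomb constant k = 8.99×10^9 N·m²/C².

By spherical symmetry E is radial; choose a Gaussian sphere of radius r = 82.8 cm (r > R, so the entire charge is enclosed).
Q_enc = 38.1 μC = 3.81×10^-5 C.
Applying ∮E·dA = Q_enc/ε₀ with Φ = E(4πr²):
E = k|Q_enc|/r² = (8.99×10^9)(3.81×10^-5)/(0.828)² = 5.00e5 N/C.

|E| ≈ 5.00×10^5 N/C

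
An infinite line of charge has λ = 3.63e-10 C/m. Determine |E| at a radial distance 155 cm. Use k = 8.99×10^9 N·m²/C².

Choose a coaxial cylinder of radius r = 155 cm (arbitrary length L) as the Gaussian surface.
Q_enc = λL, so λ_enc = 3.63×10^-10 C/m.
Gauss's law: E·2πrL = λ_enc L/ε₀.
E = 2k|λ_enc|/r = 2(8.99×10^9)(3.63e-10)/(1.55) = 4.21 N/C.

E ≈ 4.21 N/C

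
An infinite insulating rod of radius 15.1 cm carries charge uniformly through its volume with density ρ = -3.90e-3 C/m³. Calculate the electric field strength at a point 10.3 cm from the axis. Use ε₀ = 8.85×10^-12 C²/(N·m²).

Take a coaxial cylindrical Gaussian surface of radius r = 10.3 cm and length L (r < R).
Charge inside radius r per length L is ρ·πr²·L, so λ_enc = ρπr² = -1.30×10^-4 C/m.
Since E is radial and uniform over the curved surface, Φ = E·2πrL = Q_enc/ε₀ = λ_enc L/ε₀.
E = |λ_enc|/(2πε₀r) = (1.30×10^-4)/(2π·8.85×10^-12·0.103) = 2.27e7 N/C.

E ≈ 2.27×10^7 V/m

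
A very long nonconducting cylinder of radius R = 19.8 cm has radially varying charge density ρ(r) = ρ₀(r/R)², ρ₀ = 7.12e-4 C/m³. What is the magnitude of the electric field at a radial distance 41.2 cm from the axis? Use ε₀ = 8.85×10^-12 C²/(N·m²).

Coaxial Gaussian cylinder, radius r = 41.2 cm, length L (r > R, full charge per length enclosed).
λ_enc = 2π ∫₀^R ρ₀(r'/R)^2 r' dr' = 2πρ₀R²/4 = 4.385e-5 C/m.
Applying ∮E·dA = Q_enc/ε₀ with the end caps contributing no flux:
E = |λ_enc|/(2πε₀r) = (4.385×10^-5)/(2π·8.85×10^-12·0.412) = 1.91e6 N/C.

|E| = 1.91e6 N/C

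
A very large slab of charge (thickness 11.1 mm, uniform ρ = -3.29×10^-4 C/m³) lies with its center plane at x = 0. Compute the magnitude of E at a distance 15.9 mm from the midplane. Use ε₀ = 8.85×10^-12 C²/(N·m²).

2.06×10^5 N/C

The point |x| = 15.9 mm lies outside the slab (half-thickness 0.00555 m). A symmetric pillbox spanning the full slab encloses Q_enc = ρ·d·A.
Flux = 2EA ⇒ E = |ρ|d/(2ε₀), independent of distance outside.
E = (3.29×10^-4)(0.0111)/(2·8.85×10^-12) = 2.06×10^5 N/C.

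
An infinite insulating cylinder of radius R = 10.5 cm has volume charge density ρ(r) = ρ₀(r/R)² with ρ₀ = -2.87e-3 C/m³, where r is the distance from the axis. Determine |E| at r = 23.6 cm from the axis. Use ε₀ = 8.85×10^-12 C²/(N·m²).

By cylindrical symmetry E is radial; use a coaxial Gaussian cylinder of radius 23.6 cm and length L (r > R, full charge per length enclosed).
λ_enc = 2π ∫₀^R ρ₀(r'/R)^2 r' dr' = 2πρ₀R²/4 = -4.97e-5 C/m.
By Gauss's law (flux through the curved wall only), E·2πrL = λ_enc L/ε₀.
E = |λ_enc|/(2πε₀r) = (4.97×10^-5)/(2π·8.85×10^-12·0.236) = 3.79×10^6 N/C.

|E| ≈ 3.79e6 V/m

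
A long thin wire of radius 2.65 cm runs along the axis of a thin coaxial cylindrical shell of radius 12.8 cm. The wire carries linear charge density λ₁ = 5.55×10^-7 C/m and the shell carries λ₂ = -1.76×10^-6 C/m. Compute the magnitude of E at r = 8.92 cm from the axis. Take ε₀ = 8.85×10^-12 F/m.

By cylindrical symmetry E is radial; use a coaxial Gaussian cylinder of radius 8.92 cm and length L (between the conductors, 2.65 cm < r < 12.8 cm).
The shell at 12.8 cm lies outside the Gaussian surface, so λ_enc = λ₁ = 5.55×10^-7 C/m.
Applying ∮E·dA = Q_enc/ε₀ with the end caps contributing no flux:
E = |λ_enc|/(2πε₀r) = (5.55e-7)/(2π·8.85×10^-12·0.0892) = 1.12e5 N/C.

E ≈ 1.12e5 V/m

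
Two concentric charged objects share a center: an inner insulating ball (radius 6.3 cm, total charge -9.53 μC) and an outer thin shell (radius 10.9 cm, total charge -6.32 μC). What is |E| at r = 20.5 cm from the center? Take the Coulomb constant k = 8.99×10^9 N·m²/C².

Symmetry ⇒ E = E(r) r̂. Gaussian sphere of radius r = 20.5 cm (r > 10.9 cm, enclosing both).
Q_enc = (-9.53 μC) + (-6.32 μC) = -1.585×10^-5 C.
Gauss's law: E·4πr² = Q_enc/ε₀.
E = k|Q_enc|/r² = (8.99×10^9)(1.585e-5)/(0.205)² = 3.39×10^6 N/C.

3.39×10^6 N/C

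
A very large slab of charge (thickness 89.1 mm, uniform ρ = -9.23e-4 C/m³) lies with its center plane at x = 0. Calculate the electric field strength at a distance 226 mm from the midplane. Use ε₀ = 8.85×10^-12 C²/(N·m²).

The point |x| = 226 mm lies outside the slab (half-thickness 0.04455 m). A symmetric pillbox spanning the full slab encloses Q_enc = ρ·d·A.
Flux = 2EA ⇒ E = |ρ|d/(2ε₀), independent of distance outside.
E = (9.23e-4)(0.0891)/(2·8.85×10^-12) = 4.65e6 N/C.

4.65e6 V/m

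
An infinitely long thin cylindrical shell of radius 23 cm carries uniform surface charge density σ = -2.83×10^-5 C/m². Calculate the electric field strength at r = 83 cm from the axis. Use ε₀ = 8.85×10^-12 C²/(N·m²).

E ≈ 8.86×10^5 N/C

Choose a coaxial cylinder of radius r = 83 cm (arbitrary length L) as the Gaussian surface (r > 23 cm).
The whole shell is enclosed: λ_enc = σ·2πR = (-2.83×10^-5)·2π·(0.23) = -4.09×10^-5 C/m.
By Gauss's law (flux through the curved wall only), E·2πrL = λ_enc L/ε₀.
E = |λ_enc|/(2πε₀r) = (4.09e-5)/(2π·8.85×10^-12·0.83) = 8.86×10^5 N/C.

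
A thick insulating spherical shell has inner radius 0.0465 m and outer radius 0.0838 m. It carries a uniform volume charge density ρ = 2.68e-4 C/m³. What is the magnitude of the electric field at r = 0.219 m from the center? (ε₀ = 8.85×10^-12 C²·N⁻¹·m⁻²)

|E| = 1.03e5 N/C

Take a concentric spherical Gaussian surface of radius r = 0.219 m (r > 0.0838 m, enclosing the whole shell).
Q_enc = ρ·(4π/3)(b³ − a³) = (2.68×10^-4)·(4π/3)·((0.0838)³ − (0.0465)³) = 5.478×10^-7 C.
Gauss's law: E·4πr² = Q_enc/ε₀.
E = |Q_enc|/(4πε₀r²) = (5.478e-7)/(4π·8.85×10^-12·(0.219)²) = 1.03×10^5 N/C.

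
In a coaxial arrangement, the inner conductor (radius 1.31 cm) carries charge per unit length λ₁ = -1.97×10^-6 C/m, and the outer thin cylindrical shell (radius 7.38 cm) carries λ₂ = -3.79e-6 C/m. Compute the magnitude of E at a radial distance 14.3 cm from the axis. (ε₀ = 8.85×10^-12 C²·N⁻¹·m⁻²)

By cylindrical symmetry E is radial; use a coaxial Gaussian cylinder of radius 14.3 cm and length L (r > 7.38 cm, enclosing both).
λ_enc = λ₁ + λ₂ = (-1.97e-6) + (-3.79e-6) = -5.76×10^-6 C/m.
Applying ∮E·dA = Q_enc/ε₀ with the end caps contributing no flux:
E = |λ_enc|/(2πε₀r) = (5.76×10^-6)/(2π·8.85×10^-12·0.143) = 7.24e5 N/C.

E = 7.24×10^5 N/C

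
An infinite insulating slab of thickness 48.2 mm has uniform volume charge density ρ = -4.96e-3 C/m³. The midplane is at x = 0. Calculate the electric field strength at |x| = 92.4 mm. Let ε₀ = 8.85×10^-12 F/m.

The point |x| = 92.4 mm lies outside the slab (half-thickness 0.0241 m). A symmetric pillbox spanning the full slab encloses Q_enc = ρ·d·A.
Flux = 2EA ⇒ E = |ρ|d/(2ε₀), independent of distance outside.
E = (4.96×10^-3)(0.0482)/(2·8.85×10^-12) = 1.35×10^7 N/C.

|E| ≈ 1.35×10^7 V/m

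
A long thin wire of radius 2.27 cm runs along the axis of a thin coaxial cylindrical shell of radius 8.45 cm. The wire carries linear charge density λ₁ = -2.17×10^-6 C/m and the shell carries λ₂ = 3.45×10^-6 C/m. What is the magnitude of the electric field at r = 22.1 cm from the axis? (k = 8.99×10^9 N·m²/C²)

Choose a coaxial cylinder of radius r = 22.1 cm (arbitrary length L) as the Gaussian surface (r > 8.45 cm, enclosing both).
λ_enc = λ₁ + λ₂ = (-2.17×10^-6) + (3.45e-6) = 1.28×10^-6 C/m.
By Gauss's law (flux through the curved wall only), E·2πrL = λ_enc L/ε₀.
E = 2k|λ_enc|/r = 2(8.99×10^9)(1.28×10^-6)/(0.221) = 1.04e5 N/C.

|E| = 1.04×10^5 N/C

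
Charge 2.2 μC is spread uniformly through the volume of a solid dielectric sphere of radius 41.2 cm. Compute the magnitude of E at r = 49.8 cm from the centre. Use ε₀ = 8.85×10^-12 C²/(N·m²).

Use a concentric Gaussian sphere at r = 49.8 cm (r > R, so the entire charge is enclosed).
Q_enc = 2.2 μC = 2.20×10^-6 C.
By Gauss's law, ∮E·dA = E·4πr² = Q_enc/ε₀.
E = |Q_enc|/(4πε₀r²) = (2.20×10^-6)/(4π·8.85×10^-12·(0.498)²) = 7.98×10^4 N/C.

E = 7.98×10^4 N/C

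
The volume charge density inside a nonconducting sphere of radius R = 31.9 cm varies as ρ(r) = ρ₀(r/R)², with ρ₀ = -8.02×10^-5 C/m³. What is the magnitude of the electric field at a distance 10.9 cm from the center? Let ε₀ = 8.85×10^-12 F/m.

Use a concentric Gaussian sphere at r = 10.9 cm (r < R).
Q_enc = ∫₀^r ρ(r')·4πr'² dr' = (4πρ₀/R²) ∫₀^r r'^4 dr' = 4πρ₀ r^5/(5·R²) = -3.048×10^-8 C.
Applying ∮E·dA = Q_enc/ε₀ with Φ = E(4πr²):
E = |Q_enc|/(4πε₀r²) = (3.048e-8)/(4π·8.85×10^-12·(0.109)²) = 2.31×10^4 N/C.

E = 2.31×10^4 N/C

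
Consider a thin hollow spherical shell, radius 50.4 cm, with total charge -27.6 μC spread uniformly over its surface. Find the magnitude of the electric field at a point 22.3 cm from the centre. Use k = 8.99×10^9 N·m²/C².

Use a concentric Gaussian sphere at r = 22.3 cm (inside the shell, r < 50.4 cm).
No charge lies within this surface, so Q_enc = 0 and Gauss's law gives E·4πr² = 0 ⇒ E = 0.

|E| = 0 N/C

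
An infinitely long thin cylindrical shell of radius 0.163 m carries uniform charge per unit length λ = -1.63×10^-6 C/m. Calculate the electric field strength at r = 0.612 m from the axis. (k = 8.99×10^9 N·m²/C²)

E = 4.79×10^4 N/C

Take a coaxial cylindrical Gaussian surface of radius r = 0.612 m and length L (r > 0.163 m).
The full line charge is enclosed: λ_enc = -1.63×10^-6 C/m.
By Gauss's law (flux through the curved wall only), E·2πrL = λ_enc L/ε₀.
E = 2k|λ_enc|/r = 2(8.99×10^9)(1.63×10^-6)/(0.612) = 4.79e4 N/C.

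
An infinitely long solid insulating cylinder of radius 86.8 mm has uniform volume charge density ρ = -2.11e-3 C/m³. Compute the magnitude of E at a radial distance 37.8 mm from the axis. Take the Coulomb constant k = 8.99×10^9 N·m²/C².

Take a coaxial cylindrical Gaussian surface of radius r = 37.8 mm and length L (r < R).
Charge inside radius r per length L is ρ·πr²·L, so λ_enc = ρπr² = -9.471e-6 C/m.
Applying ∮E·dA = Q_enc/ε₀ with the end caps contributing no flux:
E = 2k|λ_enc|/r = 2(8.99×10^9)(9.471×10^-6)/(0.0378) = 4.51×10^6 N/C.

|E| ≈ 4.51e6 N/C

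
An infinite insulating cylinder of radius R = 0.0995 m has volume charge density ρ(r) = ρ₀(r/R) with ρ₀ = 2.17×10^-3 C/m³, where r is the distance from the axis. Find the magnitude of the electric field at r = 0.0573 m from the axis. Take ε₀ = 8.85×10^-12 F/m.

Choose a coaxial cylinder of radius r = 0.0573 m (arbitrary length L) as the Gaussian surface (r < R).
Integrating ρ over the cross-section to radius r: λ_enc = (2πρ₀/R) ∫₀^r r'^2 dr' = 2πρ₀ r^3/(3·R) = 8.593×10^-6 C/m.
Applying ∮E·dA = Q_enc/ε₀ with the end caps contributing no flux:
E = |λ_enc|/(2πε₀r) = (8.593×10^-6)/(2π·8.85×10^-12·0.0573) = 2.70×10^6 N/C.

E ≈ 2.70×10^6 N/C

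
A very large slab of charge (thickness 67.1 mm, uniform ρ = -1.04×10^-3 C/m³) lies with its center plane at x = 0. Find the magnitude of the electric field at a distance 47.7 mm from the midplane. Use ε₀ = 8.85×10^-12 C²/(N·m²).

|E| = 3.94e6 N/C

The point |x| = 47.7 mm lies outside the slab (half-thickness 0.03355 m). A symmetric pillbox spanning the full slab encloses Q_enc = ρ·d·A.
Flux = 2EA ⇒ E = |ρ|d/(2ε₀), independent of distance outside.
E = (1.04e-3)(0.0671)/(2·8.85×10^-12) = 3.94e6 N/C.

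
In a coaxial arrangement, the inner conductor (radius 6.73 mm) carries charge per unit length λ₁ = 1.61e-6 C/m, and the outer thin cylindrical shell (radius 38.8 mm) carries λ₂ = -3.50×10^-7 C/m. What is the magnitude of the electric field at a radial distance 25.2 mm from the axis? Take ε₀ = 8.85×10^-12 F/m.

Take a coaxial cylindrical Gaussian surface of radius r = 25.2 mm and length L (between the conductors, 6.73 mm < r < 38.8 mm).
Only the inner wire is enclosed; the outer shell contributes nothing inside itself. λ_enc = λ₁ = 1.61×10^-6 C/m.
Applying ∮E·dA = Q_enc/ε₀ with the end caps contributing no flux:
E = |λ_enc|/(2πε₀r) = (1.61×10^-6)/(2π·8.85×10^-12·0.0252) = 1.15e6 N/C.

E = 1.15×10^6 N/C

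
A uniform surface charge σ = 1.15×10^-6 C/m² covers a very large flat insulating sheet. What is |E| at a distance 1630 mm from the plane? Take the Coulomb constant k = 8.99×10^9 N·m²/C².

The symmetry is planar: E is normal to the sheet and the same magnitude on both sides. Take a pillbox straddling the sheet with end-cap area A.
Flux Φ = 2EA and Q_enc = σA, so 2EA = σA/ε₀ ⇒ E = |σ|/(2ε₀), independent of distance.
E = 2πk|σ| = 2π(8.99×10^9)(1.15e-6) = 6.50×10^4 N/C.

6.50×10^4 N/C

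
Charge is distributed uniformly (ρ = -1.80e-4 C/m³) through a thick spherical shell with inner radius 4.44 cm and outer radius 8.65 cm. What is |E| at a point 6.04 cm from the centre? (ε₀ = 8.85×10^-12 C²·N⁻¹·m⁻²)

Use a concentric Gaussian sphere at r = 6.04 cm (within the shell material, 4.44 cm < r < 8.65 cm).
Enclosed charge is the volume from a to r: Q_enc = (4π/3)ρ(r³ − a³) = -1.001×10^-7 C.
Applying ∮E·dA = Q_enc/ε₀ with Φ = E(4πr²):
E = |Q_enc|/(4πε₀r²) = (1.001×10^-7)/(4π·8.85×10^-12·(0.0604)²) = 2.47×10^5 N/C.

2.47×10^5 N/C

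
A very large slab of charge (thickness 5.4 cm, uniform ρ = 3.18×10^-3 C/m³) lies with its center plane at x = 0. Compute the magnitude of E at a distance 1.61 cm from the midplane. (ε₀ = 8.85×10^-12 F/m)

By symmetry E is perpendicular to the slab. A Gaussian pillbox from −1.61 cm to +1.61 cm (face area A) lies entirely within the slab.
Q_enc = ρ·(2x)·A and flux = 2EA, so 2EA = 2ρxA/ε₀ ⇒ E = |ρ|x/ε₀.
E = (3.18×10^-3)(0.0161)/(8.85×10^-12) = 5.79×10^6 N/C.

|E| ≈ 5.79e6 N/C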